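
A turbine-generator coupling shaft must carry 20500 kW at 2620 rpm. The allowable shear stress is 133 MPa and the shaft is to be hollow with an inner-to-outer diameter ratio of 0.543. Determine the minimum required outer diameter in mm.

146 mm

ω = 2π·2620/60 = 274.4 rad/s, so T = P/ω = 20500×10³ / 274.4 = 74720 N·m.
For a hollow shaft with d_i/d_o = 0.543: τ_max = 16T/(π d_o³ (1−k⁴)), so d_o = [16T/(π τ_allow (1−k⁴))]^(1/3) = [16·74720/(π·1.33×10^8·0.9131)]^(1/3) = 0.1463 m.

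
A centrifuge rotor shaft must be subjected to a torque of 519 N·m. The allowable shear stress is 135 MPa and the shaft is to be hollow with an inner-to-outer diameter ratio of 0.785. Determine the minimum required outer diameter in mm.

For a hollow shaft with d_i/d_o = 0.785: τ_max = 16T/(π d_o³ (1−k⁴)), so d_o = [16T/(π τ_allow (1−k⁴))]^(1/3) = [16·519.0/(π·1.35×10^8·0.6203)]^(1/3) = 0.03160 m.

31.6 mm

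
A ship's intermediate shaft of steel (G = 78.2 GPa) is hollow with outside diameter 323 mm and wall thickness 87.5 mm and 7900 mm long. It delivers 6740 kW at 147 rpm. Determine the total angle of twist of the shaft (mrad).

ω = 2π·147/60 = 15.39 rad/s, so T = P/ω = 6740×10³ / 15.39 = 437800 N·m.
J = π(d_o⁴ − d_i⁴)/32 = π(0.323⁴ − 0.148⁴)/32 = 1.021×10^-3 m⁴.
θ = T·L/(G·J) = 437800 × 7.90 / (78.2×10⁹ × 1.021×10^-3) = 0.04330 rad.

43.3 mrad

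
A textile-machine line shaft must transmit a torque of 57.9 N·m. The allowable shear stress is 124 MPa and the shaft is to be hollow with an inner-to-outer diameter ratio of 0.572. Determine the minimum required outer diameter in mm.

For a hollow shaft with d_i/d_o = 0.572: τ_max = 16T/(π d_o³ (1−k⁴)), so d_o = [16T/(π τ_allow (1−k⁴))]^(1/3) = [16·57.90/(π·1.24×10^8·0.8930)]^(1/3) = 0.01386 m.

13.9 mm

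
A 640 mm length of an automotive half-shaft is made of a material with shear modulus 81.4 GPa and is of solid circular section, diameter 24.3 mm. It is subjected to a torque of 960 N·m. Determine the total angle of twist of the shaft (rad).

J = πd⁴/32 = π(0.0243)⁴/32 = 3.423×10^-8 m⁴.
θ = T·L/(G·J) = 960.0 × 0.640 / (81.4×10⁹ × 3.423×10^-8) = 0.2205 rad.

0.220 rad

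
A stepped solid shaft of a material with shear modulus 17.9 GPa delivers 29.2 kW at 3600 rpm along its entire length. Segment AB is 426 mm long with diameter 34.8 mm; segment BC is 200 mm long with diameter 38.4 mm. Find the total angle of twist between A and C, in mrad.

ω = 2π·3600/60 = 377.0 rad/s, so T = P/ω = 29.2×10³ / 377.0 = 77.46 N·m.
J_AB = π(0.0348)⁴/32 = 1.44×10^-7 m⁴; J_BC = π(0.0384)⁴/32 = 2.13×10^-7 m⁴.
θ = (T/G)·Σ L_i/J_i = (77.46/17.9×10⁹)·(0.426/1.44×10^-7 + 0.200/2.13×10^-7) = 0.01686 rad.

16.9 mrad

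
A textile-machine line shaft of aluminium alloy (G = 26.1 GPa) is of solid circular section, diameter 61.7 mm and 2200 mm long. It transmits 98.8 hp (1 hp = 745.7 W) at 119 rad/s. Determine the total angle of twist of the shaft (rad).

0.0367 rad

ω = 119 rad/s, so T = P/ω = 98.8×745.7 / 119.0 = 619.1 N·m.
J = πd⁴/32 = π(0.0617)⁴/32 = 1.423×10^-6 m⁴.
θ = T·L/(G·J) = 619.1 × 2.20 / (26.1×10⁹ × 1.423×10^-6) = 0.03668 rad.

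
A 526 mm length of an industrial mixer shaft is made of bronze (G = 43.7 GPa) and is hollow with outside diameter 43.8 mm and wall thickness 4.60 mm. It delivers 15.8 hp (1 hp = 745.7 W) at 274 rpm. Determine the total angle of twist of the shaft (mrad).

22.4 mrad

ω = 2π·274/60 = 28.69 rad/s, so T = P/ω = 15.8×745.7 / 28.69 = 410.6 N·m.
J = π(d_o⁴ − d_i⁴)/32 = π(0.0438⁴ − 0.0346⁴)/32 = 2.206×10^-7 m⁴.
θ = T·L/(G·J) = 410.6 × 0.526 / (43.7×10⁹ × 2.206×10^-7) = 0.02240 rad.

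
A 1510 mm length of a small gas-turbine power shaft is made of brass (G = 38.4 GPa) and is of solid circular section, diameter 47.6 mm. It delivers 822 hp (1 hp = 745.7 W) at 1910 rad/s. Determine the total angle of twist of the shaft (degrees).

ω = 1910 rad/s, so T = P/ω = 822×745.7 / 1910 = 320.9 N·m.
J = πd⁴/32 = π(0.0476)⁴/32 = 5.040×10^-7 m⁴.
θ = T·L/(G·J) = 320.9 × 1.51 / (38.4×10⁹ × 5.040×10^-7) = 0.02504 rad.

1.43°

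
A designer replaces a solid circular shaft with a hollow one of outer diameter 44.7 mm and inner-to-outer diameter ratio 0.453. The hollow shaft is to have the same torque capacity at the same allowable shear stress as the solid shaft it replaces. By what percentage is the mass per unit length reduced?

18.2 %

Equal τ_max and T ⇒ the solid shaft needs d_s³ = d_o³(1−k⁴), so d_s = 44.7·(1−0.453⁴)^(1/3) = 44.06 mm.
Area ratio A_h/A_s = d_o²(1−k²)/d_s² = (1−k²)/(1−k⁴)^(2/3) = 0.8179.
Mass saving = 1 − 0.8179 = 18.2 %.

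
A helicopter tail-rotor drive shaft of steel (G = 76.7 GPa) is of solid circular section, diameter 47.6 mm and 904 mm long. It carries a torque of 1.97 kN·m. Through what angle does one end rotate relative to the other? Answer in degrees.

J = πd⁴/32 = π(0.0476)⁴/32 = 5.040×10^-7 m⁴.
θ = T·L/(G·J) = 1970 × 0.904 / (76.7×10⁹ × 5.040×10^-7) = 0.04607 rad.

2.64°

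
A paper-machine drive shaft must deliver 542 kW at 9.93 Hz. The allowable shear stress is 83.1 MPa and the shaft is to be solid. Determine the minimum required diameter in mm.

ω = 2π·9.93 = 62.39 rad/s, so T = P/ω = 542×10³ / 62.39 = 8687 N·m.
For a solid shaft τ_max = 16T/(πd³), so d = (16T/(π τ_allow))^(1/3) = (16·8687/(π·8.31×10^7))^(1/3) = 0.08105 m.

81.0 mm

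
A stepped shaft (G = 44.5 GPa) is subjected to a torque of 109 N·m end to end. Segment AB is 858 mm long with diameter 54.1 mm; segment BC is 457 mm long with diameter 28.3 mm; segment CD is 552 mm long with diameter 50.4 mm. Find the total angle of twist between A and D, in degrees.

J_AB = π(0.0541)⁴/32 = 8.41×10^-7 m⁴; J_BC = π(0.0283)⁴/32 = 6.30×10^-8 m⁴; J_CD = π(0.0504)⁴/32 = 6.33×10^-7 m⁴.
θ = (T/G)·Σ L_i/J_i = (109.0/44.5×10⁹)·(0.858/8.41×10^-7 + 0.457/6.30×10^-8 + 0.552/6.33×10^-7) = 0.02241 rad.

1.28°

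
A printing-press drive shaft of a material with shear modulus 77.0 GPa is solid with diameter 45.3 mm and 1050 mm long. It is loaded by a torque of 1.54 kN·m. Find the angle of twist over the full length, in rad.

0.0508 rad

J = πd⁴/32 = π(0.0453)⁴/32 = 4.134×10^-7 m⁴.
θ = T·L/(G·J) = 1540 × 1.05 / (77.0×10⁹ × 4.134×10^-7) = 0.05080 rad.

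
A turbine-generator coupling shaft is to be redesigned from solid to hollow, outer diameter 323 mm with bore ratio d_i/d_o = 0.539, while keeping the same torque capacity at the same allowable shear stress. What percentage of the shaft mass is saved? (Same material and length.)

24.8 %

Equal τ_max and T ⇒ the solid shaft needs d_s³ = d_o³(1−k⁴), so d_s = 323·(1−0.539⁴)^(1/3) = 313.6 mm.
Area ratio A_h/A_s = d_o²(1−k²)/d_s² = (1−k²)/(1−k⁴)^(2/3) = 0.7524.
Mass saving = 1 − 0.7524 = 24.8 %.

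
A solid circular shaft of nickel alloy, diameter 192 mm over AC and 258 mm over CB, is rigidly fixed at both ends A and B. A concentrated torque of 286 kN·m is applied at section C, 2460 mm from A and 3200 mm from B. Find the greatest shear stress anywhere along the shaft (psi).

8790 psi

Compatibility: T_A·a/J_AC = T_B·b/J_CB with T_A + T_B = T₀.
J_AC = 1.33×10^-4 m⁴, J_CB = 4.35×10^-4 m⁴, so T_A = T₀·(J_AC/a)/((J_AC/a)+(J_CB/b)) = 81560 N·m, T_B = 204400 N·m.
τ in each portion: τ_AC = 5.87×10^7 Pa, τ_CB = 6.06×10^7 Pa; maximum is in CB.
τ_max = T_CB·r/J = 204400·0.129/4.35×10^-4 = 6.063×10^7 Pa.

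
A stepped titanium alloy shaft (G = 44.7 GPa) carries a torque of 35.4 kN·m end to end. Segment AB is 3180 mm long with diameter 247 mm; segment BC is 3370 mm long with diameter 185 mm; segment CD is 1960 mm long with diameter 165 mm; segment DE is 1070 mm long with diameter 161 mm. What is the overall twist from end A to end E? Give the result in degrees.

3.68°

J_AB = π(0.247)⁴/32 = 3.65×10^-4 m⁴; J_BC = π(0.185)⁴/32 = 1.15×10^-4 m⁴; J_CD = π(0.165)⁴/32 = 7.28×10^-5 m⁴; J_DE = π(0.161)⁴/32 = 6.60×10^-5 m⁴.
θ = (T/G)·Σ L_i/J_i = (35400/44.7×10⁹)·(3.18/3.65×10^-4 + 3.37/1.15×10^-4 + 1.96/7.28×10^-5 + 1.07/6.60×10^-5) = 0.06428 rad.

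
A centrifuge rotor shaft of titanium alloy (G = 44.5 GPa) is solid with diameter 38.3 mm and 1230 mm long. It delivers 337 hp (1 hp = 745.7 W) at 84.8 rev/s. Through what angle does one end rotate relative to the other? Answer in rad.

0.0617 rad

ω = 2π·84.8 = 532.8 rad/s, so T = P/ω = 337×745.7 / 532.8 = 471.6 N·m.
J = πd⁴/32 = π(0.0383)⁴/32 = 2.112×10^-7 m⁴.
θ = T·L/(G·J) = 471.6 × 1.23 / (44.5×10⁹ × 2.112×10^-7) = 0.06171 rad.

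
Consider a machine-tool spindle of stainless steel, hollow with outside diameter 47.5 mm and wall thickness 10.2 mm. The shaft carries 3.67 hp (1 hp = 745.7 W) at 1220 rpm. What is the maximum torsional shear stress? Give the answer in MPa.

1.14 MPa

ω = 2π·1220/60 = 127.8 rad/s, so T = P/ω = 3.67×745.7 / 127.8 = 21.42 N·m.
J = π(d_o⁴ − d_i⁴)/32 = π(0.0475⁴ − 0.0271⁴)/32 = 4.468×10^-7 m⁴.
τ_max = T·r/J = 21.42 × 0.0238 / 4.468×10^-7 = 1.139×10^6 Pa.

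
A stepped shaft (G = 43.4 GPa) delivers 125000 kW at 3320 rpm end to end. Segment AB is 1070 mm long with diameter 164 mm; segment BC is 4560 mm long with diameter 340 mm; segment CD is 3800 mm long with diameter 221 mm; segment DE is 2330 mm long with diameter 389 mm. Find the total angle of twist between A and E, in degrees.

17.0°

ω = 2π·3320/60 = 347.7 rad/s, so T = P/ω = 125000×10³ / 347.7 = 359500 N·m.
J_AB = π(0.164)⁴/32 = 7.10×10^-5 m⁴; J_BC = π(0.340)⁴/32 = 1.31×10^-3 m⁴; J_CD = π(0.221)⁴/32 = 2.34×10^-4 m⁴; J_DE = π(0.389)⁴/32 = 2.25×10^-3 m⁴.
θ = (T/G)·Σ L_i/J_i = (359500/43.4×10⁹)·(1.07/7.10×10^-5 + 4.56/1.31×10^-3 + 3.80/2.34×10^-4 + 2.33/2.25×10^-3) = 0.2966 rad.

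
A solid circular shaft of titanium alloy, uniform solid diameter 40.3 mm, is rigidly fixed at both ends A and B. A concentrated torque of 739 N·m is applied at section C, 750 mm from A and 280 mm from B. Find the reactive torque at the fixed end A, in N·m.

201 N·m

With uniform GJ and both ends fixed, compatibility θ_AC = θ_CB gives T_A·a = T_B·b, together with T_A + T_B = T₀.
T_A = T₀·b/(a+b) = 739.0·280/1030 = 200.9 N·m; T_B = 538.1 N·m.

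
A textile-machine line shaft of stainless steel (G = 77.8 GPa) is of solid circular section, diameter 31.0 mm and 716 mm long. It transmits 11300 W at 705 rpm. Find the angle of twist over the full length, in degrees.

ω = 2π·705/60 = 73.83 rad/s, so T = P/ω = 11300 / 73.83 = 153.1 N·m.
J = πd⁴/32 = π(0.0310)⁴/32 = 9.067×10^-8 m⁴.
θ = T·L/(G·J) = 153.1 × 0.716 / (77.8×10⁹ × 9.067×10^-8) = 0.01554 rad.

0.890°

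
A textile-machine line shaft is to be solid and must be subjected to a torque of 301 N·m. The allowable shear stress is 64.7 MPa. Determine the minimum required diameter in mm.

For a solid shaft τ_max = 16T/(πd³), so d = (16T/(π τ_allow))^(1/3) = (16·301.0/(π·6.47×10^7))^(1/3) = 0.02872 m.

28.7 mm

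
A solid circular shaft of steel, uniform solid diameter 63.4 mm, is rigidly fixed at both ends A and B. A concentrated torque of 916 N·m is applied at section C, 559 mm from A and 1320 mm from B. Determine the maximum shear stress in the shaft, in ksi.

With uniform GJ and both ends fixed, compatibility θ_AC = θ_CB gives T_A·a = T_B·b, together with T_A + T_B = T₀.
T_A = T₀·b/(a+b) = 916.0·1320/1879 = 643.5 N·m; T_B = 272.5 N·m.
τ in each portion: τ_AC = 1.29×10^7 Pa, τ_CB = 5.45×10^6 Pa; maximum is in AC.
τ_max = T_AC·r/J = 643.5·0.0317/1.59×10^-6 = 1.286×10^7 Pa.

1.87 ksi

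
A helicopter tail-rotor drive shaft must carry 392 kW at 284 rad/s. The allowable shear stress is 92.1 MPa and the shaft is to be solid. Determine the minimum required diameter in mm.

ω = 284 rad/s, so T = P/ω = 392×10³ / 284.0 = 1380 N·m.
For a solid shaft τ_max = 16T/(πd³), so d = (16T/(π τ_allow))^(1/3) = (16·1380/(π·9.21×10^7))^(1/3) = 0.04242 m.

42.4 mm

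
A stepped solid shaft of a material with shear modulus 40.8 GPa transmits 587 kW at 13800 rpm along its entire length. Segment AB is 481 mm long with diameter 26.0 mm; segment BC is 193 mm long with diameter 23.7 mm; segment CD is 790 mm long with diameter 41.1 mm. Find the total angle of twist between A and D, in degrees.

11.3°

ω = 2π·13800/60 = 1445 rad/s, so T = P/ω = 587×10³ / 1445 = 406.2 N·m.
J_AB = π(0.0260)⁴/32 = 4.49×10^-8 m⁴; J_BC = π(0.0237)⁴/32 = 3.10×10^-8 m⁴; J_CD = π(0.0411)⁴/32 = 2.80×10^-7 m⁴.
θ = (T/G)·Σ L_i/J_i = (406.2/40.8×10⁹)·(0.481/4.49×10^-8 + 0.193/3.10×10^-8 + 0.790/2.80×10^-7) = 0.1968 rad.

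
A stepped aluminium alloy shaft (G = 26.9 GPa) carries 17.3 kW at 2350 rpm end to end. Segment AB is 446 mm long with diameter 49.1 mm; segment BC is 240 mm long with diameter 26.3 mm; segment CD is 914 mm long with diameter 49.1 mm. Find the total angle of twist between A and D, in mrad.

19.6 mrad

ω = 2π·2350/60 = 246.1 rad/s, so T = P/ω = 17.3×10³ / 246.1 = 70.30 N·m.
J_AB = π(0.0491)⁴/32 = 5.71×10^-7 m⁴; J_BC = π(0.0263)⁴/32 = 4.70×10^-8 m⁴; J_CD = π(0.0491)⁴/32 = 5.71×10^-7 m⁴.
θ = (T/G)·Σ L_i/J_i = (70.30/26.9×10⁹)·(0.446/5.71×10^-7 + 0.240/4.70×10^-8 + 0.914/5.71×10^-7) = 0.01958 rad.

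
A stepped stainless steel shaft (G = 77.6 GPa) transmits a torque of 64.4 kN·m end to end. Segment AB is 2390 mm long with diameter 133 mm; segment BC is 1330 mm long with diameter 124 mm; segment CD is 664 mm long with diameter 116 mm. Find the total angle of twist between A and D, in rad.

0.143 rad

J_AB = π(0.133)⁴/32 = 3.07×10^-5 m⁴; J_BC = π(0.124)⁴/32 = 2.32×10^-5 m⁴; J_CD = π(0.116)⁴/32 = 1.78×10^-5 m⁴.
θ = (T/G)·Σ L_i/J_i = (64400/77.6×10⁹)·(2.39/3.07×10^-5 + 1.33/2.32×10^-5 + 0.664/1.78×10^-5) = 0.1431 rad.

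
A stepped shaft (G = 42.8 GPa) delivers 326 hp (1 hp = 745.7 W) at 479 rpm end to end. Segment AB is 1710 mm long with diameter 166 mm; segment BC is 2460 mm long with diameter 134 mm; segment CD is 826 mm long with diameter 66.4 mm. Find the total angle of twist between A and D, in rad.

ω = 2π·479/60 = 50.16 rad/s, so T = P/ω = 326×745.7 / 50.16 = 4846 N·m.
J_AB = π(0.166)⁴/32 = 7.45×10^-5 m⁴; J_BC = π(0.134)⁴/32 = 3.17×10^-5 m⁴; J_CD = π(0.0664)⁴/32 = 1.91×10^-6 m⁴.
θ = (T/G)·Σ L_i/J_i = (4846/42.8×10⁹)·(1.71/7.45×10^-5 + 2.46/3.17×10^-5 + 0.826/1.91×10^-6) = 0.06041 rad.

0.0604 rad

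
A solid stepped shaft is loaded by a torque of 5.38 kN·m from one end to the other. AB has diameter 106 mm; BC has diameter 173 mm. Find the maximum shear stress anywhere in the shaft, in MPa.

23.0 MPa

Under the same torque, τ_max = 16T/(πd³) is largest where d is smallest — segment AB (d = 106 mm).
τ_max = 16·5380/(π·(0.106)³) = 2.301×10^7 Pa.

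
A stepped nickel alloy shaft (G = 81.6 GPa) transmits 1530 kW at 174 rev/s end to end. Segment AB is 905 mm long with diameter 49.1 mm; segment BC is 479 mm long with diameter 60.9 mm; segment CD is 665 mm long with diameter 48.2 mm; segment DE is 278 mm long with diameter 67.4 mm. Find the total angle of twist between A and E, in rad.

0.0572 rad

ω = 2π·174 = 1093 rad/s, so T = P/ω = 1530×10³ / 1093 = 1399 N·m.
J_AB = π(0.0491)⁴/32 = 5.71×10^-7 m⁴; J_BC = π(0.0609)⁴/32 = 1.35×10^-6 m⁴; J_CD = π(0.0482)⁴/32 = 5.30×10^-7 m⁴; J_DE = π(0.0674)⁴/32 = 2.03×10^-6 m⁴.
θ = (T/G)·Σ L_i/J_i = (1399/81.6×10⁹)·(0.905/5.71×10^-7 + 0.479/1.35×10^-6 + 0.665/5.30×10^-7 + 0.278/2.03×10^-6) = 0.05716 rad.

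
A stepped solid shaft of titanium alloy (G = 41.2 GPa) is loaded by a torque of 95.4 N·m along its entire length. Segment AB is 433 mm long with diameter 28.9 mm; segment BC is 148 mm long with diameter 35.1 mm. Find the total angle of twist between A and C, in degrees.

0.971°

J_AB = π(0.0289)⁴/32 = 6.85×10^-8 m⁴; J_BC = π(0.0351)⁴/32 = 1.49×10^-7 m⁴.
θ = (T/G)·Σ L_i/J_i = (95.40/41.2×10⁹)·(0.433/6.85×10^-8 + 0.148/1.49×10^-7) = 0.01694 rad.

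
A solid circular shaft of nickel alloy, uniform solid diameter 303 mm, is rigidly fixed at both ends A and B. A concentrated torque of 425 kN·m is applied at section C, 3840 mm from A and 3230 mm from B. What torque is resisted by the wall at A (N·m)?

194000 N·m

With uniform GJ and both ends fixed, compatibility θ_AC = θ_CB gives T_A·a = T_B·b, together with T_A + T_B = T₀.
T_A = T₀·b/(a+b) = 425000·3230/7070 = 194200 N·m; T_B = 230800 N·m.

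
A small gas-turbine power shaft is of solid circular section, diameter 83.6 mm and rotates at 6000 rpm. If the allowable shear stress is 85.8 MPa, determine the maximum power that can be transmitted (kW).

6180 kW

J = πd⁴/32 = π(0.0836)⁴/32 = 4.795×10^-6 m⁴.
T_max = τ_allow·J/r = 8.58×10^7 × 4.795×10^-6 / 0.0418 = 9843 N·m.
ω = 2π·6000/60 = 628.3 rad/s, so P_max = T_max·ω = 6.185×10^6 W.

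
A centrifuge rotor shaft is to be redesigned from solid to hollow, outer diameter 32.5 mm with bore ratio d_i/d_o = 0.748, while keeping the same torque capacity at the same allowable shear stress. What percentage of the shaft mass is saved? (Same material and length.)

Equal τ_max and T ⇒ the solid shaft needs d_s³ = d_o³(1−k⁴), so d_s = 32.5·(1−0.748⁴)^(1/3) = 28.68 mm.
Area ratio A_h/A_s = d_o²(1−k²)/d_s² = (1−k²)/(1−k⁴)^(2/3) = 0.5658.
Mass saving = 1 − 0.5658 = 43.4 %.

43.4 %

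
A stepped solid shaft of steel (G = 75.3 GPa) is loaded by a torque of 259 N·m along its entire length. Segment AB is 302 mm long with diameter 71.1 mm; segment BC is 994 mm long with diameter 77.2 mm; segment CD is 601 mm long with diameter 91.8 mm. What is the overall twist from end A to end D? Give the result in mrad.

1.69 mrad

J_AB = π(0.0711)⁴/32 = 2.51×10^-6 m⁴; J_BC = π(0.0772)⁴/32 = 3.49×10^-6 m⁴; J_CD = π(0.0918)⁴/32 = 6.97×10^-6 m⁴.
θ = (T/G)·Σ L_i/J_i = (259.0/75.3×10⁹)·(0.302/2.51×10^-6 + 0.994/3.49×10^-6 + 0.601/6.97×10^-6) = 1.691×10^-3 rad.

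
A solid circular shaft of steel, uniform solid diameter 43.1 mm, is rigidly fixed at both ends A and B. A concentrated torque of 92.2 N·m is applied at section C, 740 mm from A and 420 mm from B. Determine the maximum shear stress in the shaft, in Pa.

3.74e6 Pa

With uniform GJ and both ends fixed, compatibility θ_AC = θ_CB gives T_A·a = T_B·b, together with T_A + T_B = T₀.
T_A = T₀·b/(a+b) = 92.20·420/1160 = 33.38 N·m; T_B = 58.82 N·m.
τ in each portion: τ_AC = 2.12×10^6 Pa, τ_CB = 3.74×10^6 Pa; maximum is in CB.
τ_max = T_CB·r/J = 58.82·0.0215/3.39×10^-7 = 3.741×10^6 Pa.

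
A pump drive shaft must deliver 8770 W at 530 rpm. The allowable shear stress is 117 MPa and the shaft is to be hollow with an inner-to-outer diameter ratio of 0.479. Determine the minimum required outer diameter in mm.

19.4 mm

ω = 2π·530/60 = 55.50 rad/s, so T = P/ω = 8770 / 55.50 = 158.0 N·m.
For a hollow shaft with d_i/d_o = 0.479: τ_max = 16T/(π d_o³ (1−k⁴)), so d_o = [16T/(π τ_allow (1−k⁴))]^(1/3) = [16·158.0/(π·1.17×10^8·0.9474)]^(1/3) = 0.01936 m.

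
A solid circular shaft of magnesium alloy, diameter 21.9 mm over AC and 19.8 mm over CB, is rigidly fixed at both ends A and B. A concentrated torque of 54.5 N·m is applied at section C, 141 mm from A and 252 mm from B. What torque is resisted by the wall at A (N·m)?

Compatibility: T_A·a/J_AC = T_B·b/J_CB with T_A + T_B = T₀.
J_AC = 2.26×10^-8 m⁴, J_CB = 1.51×10^-8 m⁴, so T_A = T₀·(J_AC/a)/((J_AC/a)+(J_CB/b)) = 39.67 N·m, T_B = 14.83 N·m.

39.7 N·m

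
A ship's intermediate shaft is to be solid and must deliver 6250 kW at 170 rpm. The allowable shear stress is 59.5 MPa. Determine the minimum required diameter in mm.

311 mm

ω = 2π·170/60 = 17.80 rad/s, so T = P/ω = 6250×10³ / 17.80 = 351100 N·m.
For a solid shaft τ_max = 16T/(πd³), so d = (16T/(π τ_allow))^(1/3) = (16·351100/(π·5.95×10^7))^(1/3) = 0.3109 m.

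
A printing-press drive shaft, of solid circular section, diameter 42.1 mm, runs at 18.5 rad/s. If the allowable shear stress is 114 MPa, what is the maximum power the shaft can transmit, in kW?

30.9 kW

J = πd⁴/32 = π(0.0421)⁴/32 = 3.084×10^-7 m⁴.
T_max = τ_allow·J/r = 1.14×10^8 × 3.084×10^-7 / 0.0210 = 1670 N·m.
ω = 18.5 rad/s, so P_max = T_max·ω = 3.090×10^4 W.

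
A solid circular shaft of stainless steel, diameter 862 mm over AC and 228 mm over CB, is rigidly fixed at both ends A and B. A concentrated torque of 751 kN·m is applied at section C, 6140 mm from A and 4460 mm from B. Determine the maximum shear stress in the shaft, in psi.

Compatibility: T_A·a/J_AC = T_B·b/J_CB with T_A + T_B = T₀.
J_AC = 0.0542 m⁴, J_CB = 2.65×10^-4 m⁴, so T_A = T₀·(J_AC/a)/((J_AC/a)+(J_CB/b)) = 746000 N·m, T_B = 5027 N·m.
τ in each portion: τ_AC = 5.93×10^6 Pa, τ_CB = 2.16×10^6 Pa; maximum is in AC.
τ_max = T_AC·r/J = 746000·0.431/0.0542 = 5.932×10^6 Pa.

860 psi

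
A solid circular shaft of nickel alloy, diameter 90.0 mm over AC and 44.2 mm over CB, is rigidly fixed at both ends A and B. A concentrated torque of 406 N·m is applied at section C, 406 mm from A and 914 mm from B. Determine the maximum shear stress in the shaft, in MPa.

2.76 MPa

Compatibility: T_A·a/J_AC = T_B·b/J_CB with T_A + T_B = T₀.
J_AC = 6.44×10^-6 m⁴, J_CB = 3.75×10^-7 m⁴, so T_A = T₀·(J_AC/a)/((J_AC/a)+(J_CB/b)) = 395.8 N·m, T_B = 10.23 N·m.
τ in each portion: τ_AC = 2.76×10^6 Pa, τ_CB = 6.03×10^5 Pa; maximum is in AC.
τ_max = T_AC·r/J = 395.8·0.0450/6.44×10^-6 = 2.765×10^6 Pa.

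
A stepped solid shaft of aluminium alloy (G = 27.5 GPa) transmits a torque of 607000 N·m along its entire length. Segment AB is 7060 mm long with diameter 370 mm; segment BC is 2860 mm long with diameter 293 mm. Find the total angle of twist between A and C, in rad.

0.172 rad

J_AB = π(0.370)⁴/32 = 1.84×10^-3 m⁴; J_BC = π(0.293)⁴/32 = 7.24×10^-4 m⁴.
θ = (T/G)·Σ L_i/J_i = (607000/27.5×10⁹)·(7.06/1.84×10^-3 + 2.86/7.24×10^-4) = 0.1719 rad.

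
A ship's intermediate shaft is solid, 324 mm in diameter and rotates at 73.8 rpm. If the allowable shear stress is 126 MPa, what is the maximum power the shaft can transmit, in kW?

J = πd⁴/32 = π(0.324)⁴/32 = 1.082×10^-3 m⁴.
T_max = τ_allow·J/r = 1.26×10^8 × 1.082×10^-3 / 0.162 = 841500 N·m.
ω = 2π·73.8/60 = 7.728 rad/s, so P_max = T_max·ω = 6.503×10^6 W.

6500 kW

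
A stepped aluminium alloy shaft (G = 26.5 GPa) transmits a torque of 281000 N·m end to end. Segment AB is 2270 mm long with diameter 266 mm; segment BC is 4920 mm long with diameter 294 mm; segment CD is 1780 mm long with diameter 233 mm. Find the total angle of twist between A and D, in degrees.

10.6°

J_AB = π(0.266)⁴/32 = 4.92×10^-4 m⁴; J_BC = π(0.294)⁴/32 = 7.33×10^-4 m⁴; J_CD = π(0.233)⁴/32 = 2.89×10^-4 m⁴.
θ = (T/G)·Σ L_i/J_i = (281000/26.5×10⁹)·(2.27/4.92×10^-4 + 4.92/7.33×10^-4 + 1.78/2.89×10^-4) = 0.1853 rad.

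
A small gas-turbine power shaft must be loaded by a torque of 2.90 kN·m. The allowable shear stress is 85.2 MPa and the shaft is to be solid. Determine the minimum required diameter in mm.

55.8 mm

For a solid shaft τ_max = 16T/(πd³), so d = (16T/(π τ_allow))^(1/3) = (16·2900/(π·8.52×10^7))^(1/3) = 0.05576 m.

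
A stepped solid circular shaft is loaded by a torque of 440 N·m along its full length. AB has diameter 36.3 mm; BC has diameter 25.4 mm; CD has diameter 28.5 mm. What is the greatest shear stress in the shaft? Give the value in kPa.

Under the same torque, τ_max = 16T/(πd³) is largest where d is smallest — segment BC (d = 25.4 mm).
τ_max = 16·440.0/(π·(0.0254)³) = 1.367×10^8 Pa.

137000 kPa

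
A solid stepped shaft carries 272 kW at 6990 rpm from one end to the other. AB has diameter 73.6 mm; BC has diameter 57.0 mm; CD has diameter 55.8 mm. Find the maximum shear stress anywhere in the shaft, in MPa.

ω = 2π·6990/60 = 732.0 rad/s, so T = P/ω = 272×10³ / 732.0 = 371.6 N·m.
Under the same torque, τ_max = 16T/(πd³) is largest where d is smallest — segment CD (d = 55.8 mm).
τ_max = 16·371.6/(π·(0.0558)³) = 1.089×10^7 Pa.

10.9 MPa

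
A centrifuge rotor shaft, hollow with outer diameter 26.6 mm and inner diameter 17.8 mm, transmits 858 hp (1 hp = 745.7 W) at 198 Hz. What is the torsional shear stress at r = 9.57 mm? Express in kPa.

ω = 2π·198 = 1244 rad/s, so T = P/ω = 858×745.7 / 1244 = 514.3 N·m.
J = π(d_o⁴ − d_i⁴)/32 = π(0.0266⁴ − 0.0178⁴)/32 = 3.929×10^-8 m⁴.
Shear stress varies linearly with radius: τ = T·r/J = 514.3 × 0.00957 / 3.929×10^-8 = 1.253×10^8 Pa.

125000 kPa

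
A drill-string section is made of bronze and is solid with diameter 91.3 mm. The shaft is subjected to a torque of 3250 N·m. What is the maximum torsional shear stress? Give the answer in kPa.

J = πd⁴/32 = π(0.0913)⁴/32 = 6.822×10^-6 m⁴.
τ_max = T·r/J = 3250 × 0.0456 / 6.822×10^-6 = 2.175×10^7 Pa.

21700 kPa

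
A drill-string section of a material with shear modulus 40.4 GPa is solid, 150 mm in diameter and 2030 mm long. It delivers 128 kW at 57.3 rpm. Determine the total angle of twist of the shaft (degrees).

1.24°

ω = 2π·57.3/60 = 6.000 rad/s, so T = P/ω = 128×10³ / 6.000 = 21330 N·m.
J = πd⁴/32 = π(0.150)⁴/32 = 4.970×10^-5 m⁴.
θ = T·L/(G·J) = 21330 × 2.03 / (40.4×10⁹ × 4.970×10^-5) = 0.02157 rad.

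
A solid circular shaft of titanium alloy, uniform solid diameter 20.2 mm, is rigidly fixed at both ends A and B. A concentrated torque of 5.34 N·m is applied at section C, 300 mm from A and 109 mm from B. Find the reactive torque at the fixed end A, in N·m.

1.42 N·m

With uniform GJ and both ends fixed, compatibility θ_AC = θ_CB gives T_A·a = T_B·b, together with T_A + T_B = T₀.
T_A = T₀·b/(a+b) = 5.340·109/409.0 = 1.423 N·m; T_B = 3.917 N·m.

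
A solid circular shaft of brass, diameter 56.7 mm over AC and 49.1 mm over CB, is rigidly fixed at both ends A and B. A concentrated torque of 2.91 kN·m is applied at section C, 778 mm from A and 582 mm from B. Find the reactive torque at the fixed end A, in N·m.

Compatibility: T_A·a/J_AC = T_B·b/J_CB with T_A + T_B = T₀.
J_AC = 1.01×10^-6 m⁴, J_CB = 5.71×10^-7 m⁴, so T_A = T₀·(J_AC/a)/((J_AC/a)+(J_CB/b)) = 1661 N·m, T_B = 1249 N·m.

1660 N·m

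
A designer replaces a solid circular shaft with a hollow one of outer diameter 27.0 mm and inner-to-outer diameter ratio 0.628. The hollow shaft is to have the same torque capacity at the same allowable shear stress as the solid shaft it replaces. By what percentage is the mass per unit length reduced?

32.2 %

Equal τ_max and T ⇒ the solid shaft needs d_s³ = d_o³(1−k⁴), so d_s = 27.0·(1−0.628⁴)^(1/3) = 25.52 mm.
Area ratio A_h/A_s = d_o²(1−k²)/d_s² = (1−k²)/(1−k⁴)^(2/3) = 0.6779.
Mass saving = 1 − 0.6779 = 32.2 %.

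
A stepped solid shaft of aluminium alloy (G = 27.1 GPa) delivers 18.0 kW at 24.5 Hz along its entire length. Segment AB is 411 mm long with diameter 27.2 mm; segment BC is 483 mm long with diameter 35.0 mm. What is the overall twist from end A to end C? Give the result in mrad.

ω = 2π·24.5 = 153.9 rad/s, so T = P/ω = 18.0×10³ / 153.9 = 116.9 N·m.
J_AB = π(0.0272)⁴/32 = 5.37×10^-8 m⁴; J_BC = π(0.0350)⁴/32 = 1.47×10^-7 m⁴.
θ = (T/G)·Σ L_i/J_i = (116.9/27.1×10⁹)·(0.411/5.37×10^-8 + 0.483/1.47×10^-7) = 0.04715 rad.

47.1 mrad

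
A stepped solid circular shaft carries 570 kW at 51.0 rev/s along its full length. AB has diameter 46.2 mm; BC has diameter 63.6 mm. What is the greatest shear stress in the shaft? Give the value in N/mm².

ω = 2π·51.0 = 320.4 rad/s, so T = P/ω = 570×10³ / 320.4 = 1779 N·m.
Under the same torque, τ_max = 16T/(πd³) is largest where d is smallest — segment AB (d = 46.2 mm).
τ_max = 16·1779/(π·(0.0462)³) = 9.187×10^7 Pa.

91.9 N/mm²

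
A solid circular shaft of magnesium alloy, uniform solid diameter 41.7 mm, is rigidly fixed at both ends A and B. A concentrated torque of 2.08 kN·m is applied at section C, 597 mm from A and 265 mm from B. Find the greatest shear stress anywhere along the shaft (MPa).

With uniform GJ and both ends fixed, compatibility θ_AC = θ_CB gives T_A·a = T_B·b, together with T_A + T_B = T₀.
T_A = T₀·b/(a+b) = 2080·265/862.0 = 639.4 N·m; T_B = 1441 N·m.
τ in each portion: τ_AC = 4.49×10^7 Pa, τ_CB = 1.01×10^8 Pa; maximum is in CB.
τ_max = T_CB·r/J = 1441·0.0209/2.97×10^-7 = 1.012×10^8 Pa.

101 MPa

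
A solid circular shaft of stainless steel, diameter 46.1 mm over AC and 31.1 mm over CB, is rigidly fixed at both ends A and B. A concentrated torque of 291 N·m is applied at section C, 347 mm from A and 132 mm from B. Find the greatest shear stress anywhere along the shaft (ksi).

Compatibility: T_A·a/J_AC = T_B·b/J_CB with T_A + T_B = T₀.
J_AC = 4.43×10^-7 m⁴, J_CB = 9.18×10^-8 m⁴, so T_A = T₀·(J_AC/a)/((J_AC/a)+(J_CB/b)) = 188.4 N·m, T_B = 102.6 N·m.
τ in each portion: τ_AC = 9.79×10^6 Pa, τ_CB = 1.74×10^7 Pa; maximum is in CB.
τ_max = T_CB·r/J = 102.6·0.0156/9.18×10^-8 = 1.737×10^7 Pa.

2.52 ksi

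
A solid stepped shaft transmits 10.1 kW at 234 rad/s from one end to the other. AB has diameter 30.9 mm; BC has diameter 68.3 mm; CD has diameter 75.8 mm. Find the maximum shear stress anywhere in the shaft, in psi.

1080 psi

ω = 234 rad/s, so T = P/ω = 10.1×10³ / 234.0 = 43.16 N·m.
Under the same torque, τ_max = 16T/(πd³) is largest where d is smallest — segment AB (d = 30.9 mm).
τ_max = 16·43.16/(π·(0.0309)³) = 7.451×10^6 Pa.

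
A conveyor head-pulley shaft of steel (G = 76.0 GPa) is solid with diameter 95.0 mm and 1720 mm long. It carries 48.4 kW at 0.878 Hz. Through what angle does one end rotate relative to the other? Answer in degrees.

ω = 2π·0.878 = 5.517 rad/s, so T = P/ω = 48.4×10³ / 5.517 = 8773 N·m.
J = πd⁴/32 = π(0.0950)⁴/32 = 7.996×10^-6 m⁴.
θ = T·L/(G·J) = 8773 × 1.72 / (76.0×10⁹ × 7.996×10^-6) = 0.02483 rad.

1.42°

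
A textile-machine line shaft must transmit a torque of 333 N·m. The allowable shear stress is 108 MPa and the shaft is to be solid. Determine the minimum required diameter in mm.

For a solid shaft τ_max = 16T/(πd³), so d = (16T/(π τ_allow))^(1/3) = (16·333.0/(π·1.08×10^8))^(1/3) = 0.02504 m.

25.0 mm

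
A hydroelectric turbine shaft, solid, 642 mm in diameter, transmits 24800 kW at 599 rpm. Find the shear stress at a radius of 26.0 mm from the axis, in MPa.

ω = 2π·599/60 = 62.73 rad/s, so T = P/ω = 24800×10³ / 62.73 = 395400 N·m.
J = πd⁴/32 = π(0.642)⁴/32 = 0.01668 m⁴.
Shear stress varies linearly with radius: τ = T·r/J = 395400 × 0.0260 / 0.01668 = 6.164×10^5 Pa.

0.616 MPa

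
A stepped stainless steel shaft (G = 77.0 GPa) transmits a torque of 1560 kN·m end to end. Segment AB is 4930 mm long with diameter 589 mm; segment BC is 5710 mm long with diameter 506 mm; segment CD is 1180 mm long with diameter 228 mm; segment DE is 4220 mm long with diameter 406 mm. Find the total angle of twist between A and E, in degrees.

J_AB = π(0.589)⁴/32 = 0.0118 m⁴; J_BC = π(0.506)⁴/32 = 6.44×10^-3 m⁴; J_CD = π(0.228)⁴/32 = 2.65×10^-4 m⁴; J_DE = π(0.406)⁴/32 = 2.67×10^-3 m⁴.
θ = (T/G)·Σ L_i/J_i = (1.560e6/77.0×10⁹)·(4.93/0.0118 + 5.71/6.44×10^-3 + 1.18/2.65×10^-4 + 4.22/2.67×10^-3) = 0.1486 rad.

8.51°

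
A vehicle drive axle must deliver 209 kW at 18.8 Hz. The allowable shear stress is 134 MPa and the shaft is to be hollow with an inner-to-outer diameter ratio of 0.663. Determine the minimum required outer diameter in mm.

ω = 2π·18.8 = 118.1 rad/s, so T = P/ω = 209×10³ / 118.1 = 1769 N·m.
For a hollow shaft with d_i/d_o = 0.663: τ_max = 16T/(π d_o³ (1−k⁴)), so d_o = [16T/(π τ_allow (1−k⁴))]^(1/3) = [16·1769/(π·1.34×10^8·0.8068)]^(1/3) = 0.04368 m.

43.7 mm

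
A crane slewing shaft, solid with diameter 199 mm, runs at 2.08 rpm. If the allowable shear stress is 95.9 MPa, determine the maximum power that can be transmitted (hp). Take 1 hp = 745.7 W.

43.3 hp

J = πd⁴/32 = π(0.199)⁴/32 = 1.540×10^-4 m⁴.
T_max = τ_allow·J/r = 9.59×10^7 × 1.540×10^-4 / 0.0995 = 148400 N·m.
ω = 2π·2.08/60 = 0.2178 rad/s, so P_max = T_max·ω = 3.232×10^4 W.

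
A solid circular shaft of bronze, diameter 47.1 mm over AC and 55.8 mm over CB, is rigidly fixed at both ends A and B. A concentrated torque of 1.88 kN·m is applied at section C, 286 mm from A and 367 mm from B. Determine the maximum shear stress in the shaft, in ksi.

Compatibility: T_A·a/J_AC = T_B·b/J_CB with T_A + T_B = T₀.
J_AC = 4.83×10^-7 m⁴, J_CB = 9.52×10^-7 m⁴, so T_A = T₀·(J_AC/a)/((J_AC/a)+(J_CB/b)) = 741.6 N·m, T_B = 1138 N·m.
τ in each portion: τ_AC = 3.61×10^7 Pa, τ_CB = 3.34×10^7 Pa; maximum is in AC.
τ_max = T_AC·r/J = 741.6·0.0236/4.83×10^-7 = 3.615×10^7 Pa.

5.24 ksi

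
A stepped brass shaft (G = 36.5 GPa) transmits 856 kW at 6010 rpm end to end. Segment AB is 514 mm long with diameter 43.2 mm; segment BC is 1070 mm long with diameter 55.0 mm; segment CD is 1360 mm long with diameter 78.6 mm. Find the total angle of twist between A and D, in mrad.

114 mrad

ω = 2π·6010/60 = 629.4 rad/s, so T = P/ω = 856×10³ / 629.4 = 1360 N·m.
J_AB = π(0.0432)⁴/32 = 3.42×10^-7 m⁴; J_BC = π(0.0550)⁴/32 = 8.98×10^-7 m⁴; J_CD = π(0.0786)⁴/32 = 3.75×10^-6 m⁴.
θ = (T/G)·Σ L_i/J_i = (1360/36.5×10⁹)·(0.514/3.42×10^-7 + 1.07/8.98×10^-7 + 1.36/3.75×10^-6) = 0.1139 rad.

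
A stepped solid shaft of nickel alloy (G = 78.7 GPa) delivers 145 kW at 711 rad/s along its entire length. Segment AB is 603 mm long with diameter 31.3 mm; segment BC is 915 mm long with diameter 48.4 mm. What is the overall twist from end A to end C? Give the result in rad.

0.0210 rad

ω = 711 rad/s, so T = P/ω = 145×10³ / 711.0 = 203.9 N·m.
J_AB = π(0.0313)⁴/32 = 9.42×10^-8 m⁴; J_BC = π(0.0484)⁴/32 = 5.39×10^-7 m⁴.
θ = (T/G)·Σ L_i/J_i = (203.9/78.7×10⁹)·(0.603/9.42×10^-8 + 0.915/5.39×10^-7) = 0.02098 rad.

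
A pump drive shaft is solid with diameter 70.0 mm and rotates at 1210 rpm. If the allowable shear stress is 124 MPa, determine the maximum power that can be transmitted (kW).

1060 kW

J = πd⁴/32 = π(0.0700)⁴/32 = 2.357×10^-6 m⁴.
T_max = τ_allow·J/r = 1.24×10^8 × 2.357×10^-6 / 0.0350 = 8351 N·m.
ω = 2π·1210/60 = 126.7 rad/s, so P_max = T_max·ω = 1.058×10^6 W.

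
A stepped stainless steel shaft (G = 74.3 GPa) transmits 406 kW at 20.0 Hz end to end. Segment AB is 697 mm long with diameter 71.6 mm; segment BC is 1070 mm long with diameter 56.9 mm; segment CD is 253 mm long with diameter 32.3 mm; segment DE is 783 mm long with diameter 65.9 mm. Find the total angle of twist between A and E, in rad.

0.178 rad

ω = 2π·20.0 = 125.7 rad/s, so T = P/ω = 406×10³ / 125.7 = 3231 N·m.
J_AB = π(0.0716)⁴/32 = 2.58×10^-6 m⁴; J_BC = π(0.0569)⁴/32 = 1.03×10^-6 m⁴; J_CD = π(0.0323)⁴/32 = 1.07×10^-7 m⁴; J_DE = π(0.0659)⁴/32 = 1.85×10^-6 m⁴.
θ = (T/G)·Σ L_i/J_i = (3231/74.3×10⁹)·(0.697/2.58×10^-6 + 1.07/1.03×10^-6 + 0.253/1.07×10^-7 + 0.783/1.85×10^-6) = 0.1783 rad.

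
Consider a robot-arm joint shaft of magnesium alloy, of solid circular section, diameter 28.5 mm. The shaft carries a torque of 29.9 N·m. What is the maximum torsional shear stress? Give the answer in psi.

954 psi

J = πd⁴/32 = π(0.0285)⁴/32 = 6.477×10^-8 m⁴.
τ_max = T·r/J = 29.90 × 0.0143 / 6.477×10^-8 = 6.578×10^6 Pa.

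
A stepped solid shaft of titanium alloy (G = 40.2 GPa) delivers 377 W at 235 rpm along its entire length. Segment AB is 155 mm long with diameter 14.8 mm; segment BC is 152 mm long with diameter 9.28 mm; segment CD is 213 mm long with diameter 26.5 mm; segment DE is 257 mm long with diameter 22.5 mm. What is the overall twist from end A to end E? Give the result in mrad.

97.7 mrad

ω = 2π·235/60 = 24.61 rad/s, so T = P/ω = 377 / 24.61 = 15.32 N·m.
J_AB = π(0.0148)⁴/32 = 4.71×10^-9 m⁴; J_BC = π(0.00928)⁴/32 = 7.28×10^-10 m⁴; J_CD = π(0.0265)⁴/32 = 4.84×10^-8 m⁴; J_DE = π(0.0225)⁴/32 = 2.52×10^-8 m⁴.
θ = (T/G)·Σ L_i/J_i = (15.32/40.2×10⁹)·(0.155/4.71×10^-9 + 0.152/7.28×10^-10 + 0.213/4.84×10^-8 + 0.257/2.52×10^-8) = 0.09766 rad.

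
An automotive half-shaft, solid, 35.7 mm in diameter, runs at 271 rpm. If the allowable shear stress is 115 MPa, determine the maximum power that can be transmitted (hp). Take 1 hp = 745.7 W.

J = πd⁴/32 = π(0.0357)⁴/32 = 1.595×10^-7 m⁴.
T_max = τ_allow·J/r = 1.15×10^8 × 1.595×10^-7 / 0.0179 = 1027 N·m.
ω = 2π·271/60 = 28.38 rad/s, so P_max = T_max·ω = 2.916×10^4 W.

39.1 hp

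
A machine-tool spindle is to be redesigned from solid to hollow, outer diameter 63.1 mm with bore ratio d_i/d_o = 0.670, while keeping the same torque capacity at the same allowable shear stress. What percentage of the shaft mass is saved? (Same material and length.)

36.0 %

Equal τ_max and T ⇒ the solid shaft needs d_s³ = d_o³(1−k⁴), so d_s = 63.1·(1−0.670⁴)^(1/3) = 58.54 mm.
Area ratio A_h/A_s = d_o²(1−k²)/d_s² = (1−k²)/(1−k⁴)^(2/3) = 0.6403.
Mass saving = 1 − 0.6403 = 36.0 %.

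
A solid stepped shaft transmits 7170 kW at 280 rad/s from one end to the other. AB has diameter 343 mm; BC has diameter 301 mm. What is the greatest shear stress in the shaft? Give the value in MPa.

ω = 280 rad/s, so T = P/ω = 7170×10³ / 280.0 = 25610 N·m.
Under the same torque, τ_max = 16T/(πd³) is largest where d is smallest — segment BC (d = 301 mm).
τ_max = 16·25610/(π·(0.301)³) = 4.782×10^6 Pa.

4.78 MPa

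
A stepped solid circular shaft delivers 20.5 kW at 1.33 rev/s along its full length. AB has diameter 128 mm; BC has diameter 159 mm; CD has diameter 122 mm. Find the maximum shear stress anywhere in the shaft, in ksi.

ω = 2π·1.33 = 8.357 rad/s, so T = P/ω = 20.5×10³ / 8.357 = 2453 N·m.
Under the same torque, τ_max = 16T/(πd³) is largest where d is smallest — segment CD (d = 122 mm).
τ_max = 16·2453/(π·(0.122)³) = 6.880×10^6 Pa.

0.998 ksi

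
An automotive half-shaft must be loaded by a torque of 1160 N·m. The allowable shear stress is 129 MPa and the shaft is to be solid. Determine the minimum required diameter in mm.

35.8 mm

For a solid shaft τ_max = 16T/(πd³), so d = (16T/(π τ_allow))^(1/3) = (16·1160/(π·1.29×10^8))^(1/3) = 0.03578 m.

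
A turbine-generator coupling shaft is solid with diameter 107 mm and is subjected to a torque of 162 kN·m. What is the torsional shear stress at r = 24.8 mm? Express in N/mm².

312 N/mm²

J = πd⁴/32 = π(0.107)⁴/32 = 1.287×10^-5 m⁴.
Shear stress varies linearly with radius: τ = T·r/J = 162000 × 0.0248 / 1.287×10^-5 = 3.122×10^8 Pa.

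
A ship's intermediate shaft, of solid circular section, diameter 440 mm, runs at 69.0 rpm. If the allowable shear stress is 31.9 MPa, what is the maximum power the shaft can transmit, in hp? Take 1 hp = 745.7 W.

5170 hp

J = πd⁴/32 = π(0.440)⁴/32 = 3.680×10^-3 m⁴.
T_max = τ_allow·J/r = 3.19×10^7 × 3.680×10^-3 / 0.220 = 533600 N·m.
ω = 2π·69.0/60 = 7.226 rad/s, so P_max = T_max·ω = 3.855×10^6 W.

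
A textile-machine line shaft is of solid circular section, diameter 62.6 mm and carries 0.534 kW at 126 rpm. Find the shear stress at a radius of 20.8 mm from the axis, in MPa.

0.558 MPa

ω = 2π·126/60 = 13.19 rad/s, so T = P/ω = 0.534×10³ / 13.19 = 40.47 N·m.
J = πd⁴/32 = π(0.0626)⁴/32 = 1.508×10^-6 m⁴.
Shear stress varies linearly with radius: τ = T·r/J = 40.47 × 0.0208 / 1.508×10^-6 = 5.584×10^5 Pa.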